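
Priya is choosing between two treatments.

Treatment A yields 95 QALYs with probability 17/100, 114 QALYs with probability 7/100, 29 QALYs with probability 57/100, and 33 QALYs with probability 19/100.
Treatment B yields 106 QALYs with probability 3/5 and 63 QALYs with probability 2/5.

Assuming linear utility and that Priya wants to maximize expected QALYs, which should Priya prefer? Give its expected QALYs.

Treatment A = 17/100 × 95 + 7/100 × 114 + 57/100 × 29 + 19/100 × 33 = 16.15 + 7.98 + 16.53 + 6.27 = 46.93
Treatment B = 3/5 × 106 + 2/5 × 63 = 63.6 + 25.2 = 88.8

Treatment B (88.8 QALYs)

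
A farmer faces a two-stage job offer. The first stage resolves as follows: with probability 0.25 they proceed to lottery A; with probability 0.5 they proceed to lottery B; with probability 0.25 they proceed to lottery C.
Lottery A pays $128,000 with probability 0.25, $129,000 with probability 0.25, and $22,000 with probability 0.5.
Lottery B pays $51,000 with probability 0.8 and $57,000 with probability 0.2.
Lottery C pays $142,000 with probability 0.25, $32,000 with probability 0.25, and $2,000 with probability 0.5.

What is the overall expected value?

EV(A) = 0.25 × 128000 + 0.25 × 129000 + 0.5 × 22000 = 32000 + 32250 + 11000 = 75250
EV(B) = 0.8 × 51000 + 0.2 × 57000 = 40800 + 11400 = 52200
EV(C) = 0.25 × 142000 + 0.25 × 32000 + 0.5 × 2000 = 35500 + 8000 + 1000 = 44500
Overall = 0.25 × 75250 + 0.5 × 52200 + 0.25 × 44500 = 18812.5 + 26100 + 11125 = 56037.5

$56,037.50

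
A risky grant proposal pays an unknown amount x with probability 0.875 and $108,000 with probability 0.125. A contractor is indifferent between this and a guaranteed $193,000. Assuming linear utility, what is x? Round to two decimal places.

x = $205,142.86

0.875·x + 0.125·108000 = 193000
0.875·x = 193000 − 13500 = 179500
x = 179500 / 0.875 = 205142.8571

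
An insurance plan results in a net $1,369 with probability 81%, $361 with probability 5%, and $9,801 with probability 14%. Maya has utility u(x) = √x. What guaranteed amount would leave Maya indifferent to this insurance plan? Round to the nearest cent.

$2,005.25

E[u] = 0.81·√1369 + 0.05·√361 + 0.14·√9801 = 0.81·37 + 0.05·19 + 0.14·99 = 44.78
CE = (44.78)² = 2005.2484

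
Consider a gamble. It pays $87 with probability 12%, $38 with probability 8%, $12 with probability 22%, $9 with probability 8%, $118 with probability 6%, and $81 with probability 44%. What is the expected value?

EV = 0.12 × 87 + 0.08 × 38 + 0.22 × 12 + 0.08 × 9 + 0.06 × 118 + 0.44 × 81 = 10.44 + 3.04 + 2.64 + 0.72 + 7.08 + 35.64 = 59.56

$59.56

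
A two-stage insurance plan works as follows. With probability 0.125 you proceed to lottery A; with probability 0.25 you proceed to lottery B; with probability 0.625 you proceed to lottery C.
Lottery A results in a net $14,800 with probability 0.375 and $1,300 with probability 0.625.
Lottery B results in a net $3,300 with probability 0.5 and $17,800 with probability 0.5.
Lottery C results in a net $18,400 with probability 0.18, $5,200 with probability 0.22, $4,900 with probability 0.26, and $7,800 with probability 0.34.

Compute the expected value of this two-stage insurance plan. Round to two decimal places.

EV(A) = 0.375 × 14800 + 0.625 × 1300 = 5550 + 812.5 = 6362.5
EV(B) = 0.5 × 3300 + 0.5 × 17800 = 1650 + 8900 = 10550
EV(C) = 0.18 × 18400 + 0.22 × 5200 + 0.26 × 4900 + 0.34 × 7800 = 3312 + 1144 + 1274 + 2652 = 8382
Overall = 0.125 × 6362.5 + 0.25 × 10550 + 0.625 × 8382 = 795.3125 + 2637.5 + 5238.75 = 8671.5625

$8,671.56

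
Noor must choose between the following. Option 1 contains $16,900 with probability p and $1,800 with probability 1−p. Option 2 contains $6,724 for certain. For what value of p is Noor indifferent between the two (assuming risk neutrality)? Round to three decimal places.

p = 0.326

p·16900 + (1−p)·1800 = 6724
15100p + 1800 = 6724
p = (6724 − 1800) / 15100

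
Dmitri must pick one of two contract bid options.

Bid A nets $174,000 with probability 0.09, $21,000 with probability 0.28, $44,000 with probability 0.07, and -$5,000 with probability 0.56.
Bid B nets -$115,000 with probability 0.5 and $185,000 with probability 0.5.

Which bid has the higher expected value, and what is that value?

Bid A = 0.09 × 174000 + 0.28 × 21000 + 0.07 × 44000 + 0.56 × (-5000) = 15660 + 5880 + 3080 − 2800 = 21820
Bid B = 0.5 × (-115000) + 0.5 × 185000 = -57500 + 92500 = 35000

Bid B ($35,000)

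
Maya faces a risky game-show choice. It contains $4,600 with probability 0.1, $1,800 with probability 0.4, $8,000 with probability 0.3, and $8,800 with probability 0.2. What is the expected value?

EV = 0.1 × 4600 + 0.4 × 1800 + 0.3 × 8000 + 0.2 × 8800 = 460 + 720 + 2400 + 1760 = 5340

$5,340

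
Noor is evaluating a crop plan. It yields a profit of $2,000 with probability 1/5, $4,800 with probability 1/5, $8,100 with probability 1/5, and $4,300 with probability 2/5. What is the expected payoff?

$4,700

EV = 1/5 × 2000 + 1/5 × 4800 + 1/5 × 8100 + 2/5 × 4300 = 400 + 960 + 1620 + 1720 = 4700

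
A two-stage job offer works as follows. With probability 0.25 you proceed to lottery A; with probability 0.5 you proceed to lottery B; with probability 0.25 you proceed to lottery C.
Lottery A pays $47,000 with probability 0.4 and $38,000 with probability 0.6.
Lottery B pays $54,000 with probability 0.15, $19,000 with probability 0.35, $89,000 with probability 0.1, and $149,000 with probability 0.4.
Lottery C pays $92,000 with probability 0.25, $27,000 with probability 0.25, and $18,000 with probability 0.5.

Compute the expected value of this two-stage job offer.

EV(A) = 0.4 × 47000 + 0.6 × 38000 = 18800 + 22800 = 41600
EV(B) = 0.15 × 54000 + 0.35 × 19000 + 0.1 × 89000 + 0.4 × 149000 = 8100 + 6650 + 8900 + 59600 = 83250
EV(C) = 0.25 × 92000 + 0.25 × 27000 + 0.5 × 18000 = 23000 + 6750 + 9000 = 38750
Overall = 0.25 × 41600 + 0.5 × 83250 + 0.25 × 38750 = 10400 + 41625 + 9687.5 = 61712.5

$61,712.50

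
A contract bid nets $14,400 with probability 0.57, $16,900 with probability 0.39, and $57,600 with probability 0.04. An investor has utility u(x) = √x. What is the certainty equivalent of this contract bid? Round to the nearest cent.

$16,563.69

E[u] = 0.57·√14400 + 0.39·√16900 + 0.04·√57600 = 0.57·120 + 0.39·130 + 0.04·240 = 128.7
CE = (128.7)² = 16563.69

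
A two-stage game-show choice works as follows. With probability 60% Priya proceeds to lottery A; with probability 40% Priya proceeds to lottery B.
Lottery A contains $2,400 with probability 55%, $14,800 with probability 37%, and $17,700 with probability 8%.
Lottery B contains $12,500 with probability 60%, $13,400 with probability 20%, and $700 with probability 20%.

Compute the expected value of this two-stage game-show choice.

$9,055.20

EV(A) = 0.55 × 2400 + 0.37 × 14800 + 0.08 × 17700 = 1320 + 5476 + 1416 = 8212
EV(B) = 0.6 × 12500 + 0.2 × 13400 + 0.2 × 700 = 7500 + 2680 + 140 = 10320
Overall = 0.6 × 8212 + 0.4 × 10320 = 4927.2 + 4128 = 9055.2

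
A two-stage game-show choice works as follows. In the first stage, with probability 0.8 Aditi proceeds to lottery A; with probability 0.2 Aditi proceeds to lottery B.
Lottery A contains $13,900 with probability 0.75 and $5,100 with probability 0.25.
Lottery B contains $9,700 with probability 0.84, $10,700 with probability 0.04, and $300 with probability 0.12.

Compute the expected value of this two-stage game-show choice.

EV(A) = 0.75 × 13900 + 0.25 × 5100 = 10425 + 1275 = 11700
EV(B) = 0.84 × 9700 + 0.04 × 10700 + 0.12 × 300 = 8148 + 428 + 36 = 8612
Overall = 0.8 × 11700 + 0.2 × 8612 = 9360 + 1722.4 = 11082.4

$11,082.40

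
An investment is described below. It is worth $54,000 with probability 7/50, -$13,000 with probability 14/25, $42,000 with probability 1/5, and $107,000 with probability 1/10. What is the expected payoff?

EV = 7/50 × 54000 + 14/25 × (-13000) + 1/5 × 42000 + 1/10 × 107000 = 7560 − 7280 + 8400 + 10700 = 19380

$19,380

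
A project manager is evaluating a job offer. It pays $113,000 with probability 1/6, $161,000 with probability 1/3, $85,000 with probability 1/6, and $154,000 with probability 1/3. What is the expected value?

$138,000

EV = 1/6 × 113000 + 1/3 × 161000 + 1/6 × 85000 + 1/3 × 154000 = 18833.3333 + 53666.6667 + 14166.6667 + 51333.3333 = 138000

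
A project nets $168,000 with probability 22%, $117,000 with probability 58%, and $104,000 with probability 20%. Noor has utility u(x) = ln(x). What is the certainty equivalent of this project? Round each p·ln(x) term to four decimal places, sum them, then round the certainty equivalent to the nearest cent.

$123,747.69

E[u] = 0.22·ln(168000) + 0.58·ln(117000) + 0.2·ln(104000) = 2.6470 + 6.7686 + 2.3104 = 11.7260
CE = e^11.7260 ≈ 123747.69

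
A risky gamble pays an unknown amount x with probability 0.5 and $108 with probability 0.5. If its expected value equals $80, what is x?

x = $52

0.5·x + 0.5·108 = 80
0.5·x = 80 − 54 = 26
x = 26 / 0.5 = 52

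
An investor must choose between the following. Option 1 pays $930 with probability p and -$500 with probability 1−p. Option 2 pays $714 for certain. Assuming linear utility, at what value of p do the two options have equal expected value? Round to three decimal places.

p·930 + (1−p)·(-500) = 714
1430p − 500 = 714
p = (714 + 500) / 1430

p = 0.849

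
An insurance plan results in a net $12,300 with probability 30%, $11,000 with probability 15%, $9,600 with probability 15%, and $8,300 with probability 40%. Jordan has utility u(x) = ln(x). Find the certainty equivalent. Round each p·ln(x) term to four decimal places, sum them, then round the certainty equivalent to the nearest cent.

E[u] = 0.3·ln(12300) + 0.15·ln(11000) + 0.15·ln(9600) + 0.4·ln(8300) = 2.8252 + 1.3958 + 1.3754 + 3.6096 = 9.2060
CE = e^9.2060 ≈ 9956.69

$9,956.69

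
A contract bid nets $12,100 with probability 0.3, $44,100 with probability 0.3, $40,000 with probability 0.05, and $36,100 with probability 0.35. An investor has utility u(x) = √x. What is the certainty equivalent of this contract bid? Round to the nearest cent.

$29,756.25

E[u] = 0.3·√12100 + 0.3·√44100 + 0.05·√40000 + 0.35·√36100 = 0.3·110 + 0.3·210 + 0.05·200 + 0.35·190 = 172.5
CE = (172.5)² = 29756.25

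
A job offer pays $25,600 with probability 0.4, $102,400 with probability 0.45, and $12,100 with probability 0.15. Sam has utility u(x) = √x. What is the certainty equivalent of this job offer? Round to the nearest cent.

$50,400.25

E[u] = 0.4·√25600 + 0.45·√102400 + 0.15·√12100 = 0.4·160 + 0.45·320 + 0.15·110 = 224.5
CE = (224.5)² = 50400.25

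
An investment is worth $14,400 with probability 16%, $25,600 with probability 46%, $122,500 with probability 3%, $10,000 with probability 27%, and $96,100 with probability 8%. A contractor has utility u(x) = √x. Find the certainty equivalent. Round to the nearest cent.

E[u] = 0.16·√14400 + 0.46·√25600 + 0.03·√122500 + 0.27·√10000 + 0.08·√96100 = 0.16·120 + 0.46·160 + 0.03·350 + 0.27·100 + 0.08·310 = 155.1
CE = (155.1)² = 24056.01

$24,056.01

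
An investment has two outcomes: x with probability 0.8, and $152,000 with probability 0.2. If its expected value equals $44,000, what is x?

x = $17,000

0.8·x + 0.2·152000 = 44000
0.8·x = 44000 − 30400 = 13600
x = 13600 / 0.8 = 17000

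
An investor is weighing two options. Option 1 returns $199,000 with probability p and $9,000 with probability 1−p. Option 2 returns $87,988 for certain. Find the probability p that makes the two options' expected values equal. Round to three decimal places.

p·199000 + (1−p)·9000 = 87988
190000p + 9000 = 87988
p = (87988 − 9000) / 190000

p = 0.416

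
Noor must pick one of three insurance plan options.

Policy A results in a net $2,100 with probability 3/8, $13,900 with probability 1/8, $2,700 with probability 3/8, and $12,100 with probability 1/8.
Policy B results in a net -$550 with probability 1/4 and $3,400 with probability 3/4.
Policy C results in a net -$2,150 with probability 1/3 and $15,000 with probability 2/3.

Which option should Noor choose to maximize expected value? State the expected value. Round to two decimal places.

Policy C ($9,283.33)

Policy A = 3/8 × 2100 + 1/8 × 13900 + 3/8 × 2700 + 1/8 × 12100 = 787.5 + 1737.5 + 1012.5 + 1512.5 = 5050
Policy B = 1/4 × (-550) + 3/4 × 3400 = -137.5 + 2550 = 2412.5
Policy C = 1/3 × (-2150) + 2/3 × 15000 = -716.6667 + 10000 = 9283.3333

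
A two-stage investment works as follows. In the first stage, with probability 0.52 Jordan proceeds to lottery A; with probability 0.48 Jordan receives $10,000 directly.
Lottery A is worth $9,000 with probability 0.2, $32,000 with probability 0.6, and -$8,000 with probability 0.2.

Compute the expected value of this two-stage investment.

$14,888

EV(A) = 0.2 × 9000 + 0.6 × 32000 + 0.2 × (-8000) = 1800 + 19200 − 1600 = 19400
Branch B: 10000 (certain)
Overall = 0.52 × 19400 + 0.48 × 10000 = 10088 + 4800 = 14888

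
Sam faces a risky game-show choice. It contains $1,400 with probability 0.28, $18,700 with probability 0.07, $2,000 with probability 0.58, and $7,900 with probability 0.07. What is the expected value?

EV = 0.28 × 1400 + 0.07 × 18700 + 0.58 × 2000 + 0.07 × 7900 = 392 + 1309 + 1160 + 553 = 3414

$3,414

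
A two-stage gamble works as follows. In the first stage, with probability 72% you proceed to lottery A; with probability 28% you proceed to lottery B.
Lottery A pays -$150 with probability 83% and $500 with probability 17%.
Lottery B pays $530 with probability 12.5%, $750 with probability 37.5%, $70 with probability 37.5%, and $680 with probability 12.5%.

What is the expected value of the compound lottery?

EV(A) = 0.83 × (-150) + 0.17 × 500 = -124.5 + 85 = -39.5
EV(B) = 0.125 × 530 + 0.375 × 750 + 0.375 × 70 + 0.125 × 680 = 66.25 + 281.25 + 26.25 + 85 = 458.75
Overall = 0.72 × (-39.5) + 0.28 × 458.75 = -28.44 + 128.45 = 100.01

$100.01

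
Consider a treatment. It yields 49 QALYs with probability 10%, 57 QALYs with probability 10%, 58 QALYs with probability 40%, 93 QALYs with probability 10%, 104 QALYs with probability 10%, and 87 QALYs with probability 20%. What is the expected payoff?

70.9 QALYs

EV = 0.1 × 49 + 0.1 × 57 + 0.4 × 58 + 0.1 × 93 + 0.1 × 104 + 0.2 × 87 = 4.9 + 5.7 + 23.2 + 9.3 + 10.4 + 17.4 = 70.9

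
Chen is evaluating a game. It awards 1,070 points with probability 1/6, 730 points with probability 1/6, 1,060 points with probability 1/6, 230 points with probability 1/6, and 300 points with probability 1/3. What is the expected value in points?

615 points

EV = 1/6 × 1070 + 1/6 × 730 + 1/6 × 1060 + 1/6 × 230 + 1/3 × 300 = 178.3333 + 121.6667 + 176.6667 + 38.3333 + 100 = 615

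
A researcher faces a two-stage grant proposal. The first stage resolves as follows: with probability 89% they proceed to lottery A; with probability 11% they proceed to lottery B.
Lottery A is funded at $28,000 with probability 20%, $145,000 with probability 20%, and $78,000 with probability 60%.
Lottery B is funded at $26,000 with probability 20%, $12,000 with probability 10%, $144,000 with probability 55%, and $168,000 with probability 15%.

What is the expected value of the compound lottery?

$84,634

EV(A) = 0.2 × 28000 + 0.2 × 145000 + 0.6 × 78000 = 5600 + 29000 + 46800 = 81400
EV(B) = 0.2 × 26000 + 0.1 × 12000 + 0.55 × 144000 + 0.15 × 168000 = 5200 + 1200 + 79200 + 25200 = 110800
Overall = 0.89 × 81400 + 0.11 × 110800 = 72446 + 12188 = 84634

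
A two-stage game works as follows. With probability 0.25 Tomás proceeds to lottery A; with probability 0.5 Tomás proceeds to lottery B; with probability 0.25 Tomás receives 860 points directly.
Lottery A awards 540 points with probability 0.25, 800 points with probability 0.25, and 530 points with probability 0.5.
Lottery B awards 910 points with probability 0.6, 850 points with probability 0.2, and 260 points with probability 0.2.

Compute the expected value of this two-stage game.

749 points

EV(A) = 0.25 × 540 + 0.25 × 800 + 0.5 × 530 = 135 + 200 + 265 = 600
EV(B) = 0.6 × 910 + 0.2 × 850 + 0.2 × 260 = 546 + 170 + 52 = 768
Branch C: 860 (certain)
Overall = 0.25 × 600 + 0.5 × 768 + 0.25 × 860 = 150 + 384 + 215 = 749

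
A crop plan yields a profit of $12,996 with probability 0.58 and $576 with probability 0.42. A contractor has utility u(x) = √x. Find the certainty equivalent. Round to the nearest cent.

$5,806.44

E[u] = 0.58·√12996 + 0.42·√576 = 0.58·114 + 0.42·24 = 76.2
CE = (76.2)² = 5806.44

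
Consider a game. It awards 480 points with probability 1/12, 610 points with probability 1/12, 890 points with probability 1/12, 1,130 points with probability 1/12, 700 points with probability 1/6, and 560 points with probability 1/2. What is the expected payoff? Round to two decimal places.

655.83 points

EV = 1/12 × 480 + 1/12 × 610 + 1/12 × 890 + 1/12 × 1130 + 1/6 × 700 + 1/2 × 560 = 40 + 50.8333 + 74.1667 + 94.1667 + 116.6667 + 280 = 655.8333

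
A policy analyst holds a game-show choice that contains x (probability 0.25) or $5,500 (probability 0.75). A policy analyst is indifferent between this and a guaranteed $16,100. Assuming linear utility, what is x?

x = $47,900

0.25·x + 0.75·5500 = 16100
0.25·x = 16100 − 4125 = 11975
x = 11975 / 0.25 = 47900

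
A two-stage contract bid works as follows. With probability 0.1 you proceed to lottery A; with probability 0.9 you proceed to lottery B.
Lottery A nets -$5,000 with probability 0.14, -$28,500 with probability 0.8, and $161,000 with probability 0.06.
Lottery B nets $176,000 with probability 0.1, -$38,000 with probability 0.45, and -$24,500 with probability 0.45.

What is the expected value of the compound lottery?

EV(A) = 0.14 × (-5000) + 0.8 × (-28500) + 0.06 × 161000 = -700 − 22800 + 9660 = -13840
EV(B) = 0.1 × 176000 + 0.45 × (-38000) + 0.45 × (-24500) = 17600 − 17100 − 11025 = -10525
Overall = 0.1 × (-13840) + 0.9 × (-10525) = -1384 − 9472.5 = -10856.5

-$10,856.50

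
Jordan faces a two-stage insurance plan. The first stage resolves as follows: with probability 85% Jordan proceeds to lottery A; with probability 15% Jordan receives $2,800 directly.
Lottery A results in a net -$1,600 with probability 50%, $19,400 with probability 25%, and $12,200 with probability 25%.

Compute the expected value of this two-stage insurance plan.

EV(A) = 0.5 × (-1600) + 0.25 × 19400 + 0.25 × 12200 = -800 + 4850 + 3050 = 7100
Branch B: 2800 (certain)
Overall = 0.85 × 7100 + 0.15 × 2800 = 6035 + 420 = 6455

$6,455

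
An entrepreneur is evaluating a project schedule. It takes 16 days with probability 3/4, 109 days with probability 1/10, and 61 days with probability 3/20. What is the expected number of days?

EV = 3/4 × 16 + 1/10 × 109 + 3/20 × 61 = 12 + 10.9 + 9.15 = 32.05

32.05 days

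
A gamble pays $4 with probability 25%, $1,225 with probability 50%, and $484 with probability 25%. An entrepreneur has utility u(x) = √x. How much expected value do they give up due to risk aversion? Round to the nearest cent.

$182.25

E[u] = 0.25·√4 + 0.5·√1225 + 0.25·√484 = 0.25·2 + 0.5·35 + 0.25·22 = 23.5
CE = (23.5)² = 552.25
Risk premium = EV − CE = 734.5 − 552.25 = 182.25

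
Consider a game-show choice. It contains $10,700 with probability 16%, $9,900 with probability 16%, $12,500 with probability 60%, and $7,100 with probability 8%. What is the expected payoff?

EV = 0.16 × 10700 + 0.16 × 9900 + 0.6 × 12500 + 0.08 × 7100 = 1712 + 1584 + 7500 + 568 = 11364

$11,364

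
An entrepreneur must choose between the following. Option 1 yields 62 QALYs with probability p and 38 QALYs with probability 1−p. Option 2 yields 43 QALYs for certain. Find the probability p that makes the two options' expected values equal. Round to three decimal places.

p·62 + (1−p)·38 = 43
24p + 38 = 43
p = (43 − 38) / 24

p = 0.208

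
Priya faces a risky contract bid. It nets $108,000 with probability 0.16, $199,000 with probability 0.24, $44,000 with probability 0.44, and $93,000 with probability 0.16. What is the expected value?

EV = 0.16 × 108000 + 0.24 × 199000 + 0.44 × 44000 + 0.16 × 93000 = 17280 + 47760 + 19360 + 14880 = 99280

$99,280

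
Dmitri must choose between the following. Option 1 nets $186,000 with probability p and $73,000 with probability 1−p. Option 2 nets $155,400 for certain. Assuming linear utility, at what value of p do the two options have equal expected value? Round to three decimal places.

p = 0.729

p·186000 + (1−p)·73000 = 155400
113000p + 73000 = 155400
p = (155400 − 73000) / 113000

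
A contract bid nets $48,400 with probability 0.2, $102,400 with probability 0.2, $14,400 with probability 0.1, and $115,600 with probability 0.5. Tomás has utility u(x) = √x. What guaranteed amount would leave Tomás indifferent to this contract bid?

$84,100

E[u] = 0.2·√48400 + 0.2·√102400 + 0.1·√14400 + 0.5·√115600 = 0.2·220 + 0.2·320 + 0.1·120 + 0.5·340 = 290
CE = (290)² = 84100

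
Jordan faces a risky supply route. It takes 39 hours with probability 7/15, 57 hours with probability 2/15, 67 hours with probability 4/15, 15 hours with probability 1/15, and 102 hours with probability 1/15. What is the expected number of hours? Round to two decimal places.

EV = 7/15 × 39 + 2/15 × 57 + 4/15 × 67 + 1/15 × 15 + 1/15 × 102 = 18.2 + 7.6 + 17.8667 + 1 + 6.8 = 51.4667

51.47 hours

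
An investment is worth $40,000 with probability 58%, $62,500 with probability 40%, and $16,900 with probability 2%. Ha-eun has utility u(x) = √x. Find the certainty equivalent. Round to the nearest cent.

E[u] = 0.58·√40000 + 0.4·√62500 + 0.02·√16900 = 0.58·200 + 0.4·250 + 0.02·130 = 218.6
CE = (218.6)² = 47785.96

$47,785.96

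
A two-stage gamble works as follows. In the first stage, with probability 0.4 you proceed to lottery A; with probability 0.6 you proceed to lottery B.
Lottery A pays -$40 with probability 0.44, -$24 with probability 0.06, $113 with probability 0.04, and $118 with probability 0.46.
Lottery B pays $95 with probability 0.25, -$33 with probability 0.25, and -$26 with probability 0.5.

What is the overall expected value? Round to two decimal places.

$17.40

EV(A) = 0.44 × (-40) + 0.06 × (-24) + 0.04 × 113 + 0.46 × 118 = -17.6 − 1.44 + 4.52 + 54.28 = 39.76
EV(B) = 0.25 × 95 + 0.25 × (-33) + 0.5 × (-26) = 23.75 − 8.25 − 13 = 2.5
Overall = 0.4 × 39.76 + 0.6 × 2.5 = 15.904 + 1.5 = 17.404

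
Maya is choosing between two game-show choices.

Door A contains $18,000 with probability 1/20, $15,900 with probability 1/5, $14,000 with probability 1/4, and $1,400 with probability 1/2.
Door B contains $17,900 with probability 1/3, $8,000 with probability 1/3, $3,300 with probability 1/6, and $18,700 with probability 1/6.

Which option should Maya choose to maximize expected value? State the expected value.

Door B ($12,300)

Door A = 1/20 × 18000 + 1/5 × 15900 + 1/4 × 14000 + 1/2 × 1400 = 900 + 3180 + 3500 + 700 = 8280
Door B = 1/3 × 17900 + 1/3 × 8000 + 1/6 × 3300 + 1/6 × 18700 = 5966.6667 + 2666.6667 + 550 + 3116.6667 = 12300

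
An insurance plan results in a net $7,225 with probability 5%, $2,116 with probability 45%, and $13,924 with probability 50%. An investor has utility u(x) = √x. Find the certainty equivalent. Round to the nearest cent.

$7,047.60

E[u] = 0.05·√7225 + 0.45·√2116 + 0.5·√13924 = 0.05·85 + 0.45·46 + 0.5·118 = 83.95
CE = (83.95)² = 7047.6025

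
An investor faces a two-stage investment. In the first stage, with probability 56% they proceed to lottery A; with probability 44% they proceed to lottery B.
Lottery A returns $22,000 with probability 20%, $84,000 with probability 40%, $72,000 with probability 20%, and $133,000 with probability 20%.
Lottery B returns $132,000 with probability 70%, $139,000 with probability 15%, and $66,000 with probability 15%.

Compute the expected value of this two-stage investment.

$98,426

EV(A) = 0.2 × 22000 + 0.4 × 84000 + 0.2 × 72000 + 0.2 × 133000 = 4400 + 33600 + 14400 + 26600 = 79000
EV(B) = 0.7 × 132000 + 0.15 × 139000 + 0.15 × 66000 = 92400 + 20850 + 9900 = 123150
Overall = 0.56 × 79000 + 0.44 × 123150 = 44240 + 54186 = 98426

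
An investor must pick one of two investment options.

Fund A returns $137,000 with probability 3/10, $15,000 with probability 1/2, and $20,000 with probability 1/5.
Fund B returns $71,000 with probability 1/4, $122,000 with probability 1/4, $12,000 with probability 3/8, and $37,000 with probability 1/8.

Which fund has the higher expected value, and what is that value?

Fund B ($57,375)

Fund A = 3/10 × 137000 + 1/2 × 15000 + 1/5 × 20000 = 41100 + 7500 + 4000 = 52600
Fund B = 1/4 × 71000 + 1/4 × 122000 + 3/8 × 12000 + 1/8 × 37000 = 17750 + 30500 + 4500 + 4625 = 57375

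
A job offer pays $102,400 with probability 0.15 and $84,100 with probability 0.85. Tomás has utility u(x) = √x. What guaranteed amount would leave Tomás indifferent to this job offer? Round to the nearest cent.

$86,730.25

E[u] = 0.15·√102400 + 0.85·√84100 = 0.15·320 + 0.85·290 = 294.5
CE = (294.5)² = 86730.25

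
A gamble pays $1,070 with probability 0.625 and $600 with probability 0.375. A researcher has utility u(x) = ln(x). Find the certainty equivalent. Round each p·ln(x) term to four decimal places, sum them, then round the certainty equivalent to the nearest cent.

E[u] = 0.625·ln(1070) + 0.375·ln(600) = 4.3596 + 2.3988 = 6.7584
CE = e^6.7584 ≈ 861.26

$861.26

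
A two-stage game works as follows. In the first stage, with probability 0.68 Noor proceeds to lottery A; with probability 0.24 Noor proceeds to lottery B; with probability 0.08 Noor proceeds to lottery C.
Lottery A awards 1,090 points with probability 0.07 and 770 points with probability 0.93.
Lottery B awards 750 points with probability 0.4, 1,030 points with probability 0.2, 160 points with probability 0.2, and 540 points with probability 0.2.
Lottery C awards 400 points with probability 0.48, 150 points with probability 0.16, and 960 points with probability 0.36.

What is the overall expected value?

738.8 points

EV(A) = 0.07 × 1090 + 0.93 × 770 = 76.3 + 716.1 = 792.4
EV(B) = 0.4 × 750 + 0.2 × 1030 + 0.2 × 160 + 0.2 × 540 = 300 + 206 + 32 + 108 = 646
EV(C) = 0.48 × 400 + 0.16 × 150 + 0.36 × 960 = 192 + 24 + 345.6 = 561.6
Overall = 0.68 × 792.4 + 0.24 × 646 + 0.08 × 561.6 = 538.832 + 155.04 + 44.928 = 738.8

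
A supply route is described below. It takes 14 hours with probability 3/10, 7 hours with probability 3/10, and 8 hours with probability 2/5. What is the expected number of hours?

9.5 hours

EV = 3/10 × 14 + 3/10 × 7 + 2/5 × 8 = 4.2 + 2.1 + 3.2 = 9.5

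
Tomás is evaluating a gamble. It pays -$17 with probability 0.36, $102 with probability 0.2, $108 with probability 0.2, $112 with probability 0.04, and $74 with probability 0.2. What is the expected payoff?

$55.16

EV = 0.36 × (-17) + 0.2 × 102 + 0.2 × 108 + 0.04 × 112 + 0.2 × 74 = -6.12 + 20.4 + 21.6 + 4.48 + 14.8 = 55.16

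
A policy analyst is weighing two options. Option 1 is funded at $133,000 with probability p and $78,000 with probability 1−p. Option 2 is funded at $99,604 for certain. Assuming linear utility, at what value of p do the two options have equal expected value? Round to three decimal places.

p·133000 + (1−p)·78000 = 99604
55000p + 78000 = 99604
p = (99604 − 78000) / 55000

p = 0.393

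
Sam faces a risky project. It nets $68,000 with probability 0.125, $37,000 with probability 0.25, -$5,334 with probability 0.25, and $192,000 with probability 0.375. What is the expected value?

EV = 0.125 × 68000 + 0.25 × 37000 + 0.25 × (-5334) + 0.375 × 192000 = 8500 + 9250 − 1333.5 + 72000 = 88416.5

$88,416.50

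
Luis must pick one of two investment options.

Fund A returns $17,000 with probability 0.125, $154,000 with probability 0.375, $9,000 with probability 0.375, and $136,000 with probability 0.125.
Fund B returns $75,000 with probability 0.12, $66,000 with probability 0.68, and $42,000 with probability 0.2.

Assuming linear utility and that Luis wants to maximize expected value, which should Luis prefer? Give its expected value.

Fund A = 0.125 × 17000 + 0.375 × 154000 + 0.375 × 9000 + 0.125 × 136000 = 2125 + 57750 + 3375 + 17000 = 80250
Fund B = 0.12 × 75000 + 0.68 × 66000 + 0.2 × 42000 = 9000 + 44880 + 8400 = 62280

Fund A ($80,250)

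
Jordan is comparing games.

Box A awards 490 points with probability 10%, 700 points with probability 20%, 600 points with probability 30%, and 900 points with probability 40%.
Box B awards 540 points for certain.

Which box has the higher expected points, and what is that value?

Box A = 0.1 × 490 + 0.2 × 700 + 0.3 × 600 + 0.4 × 900 = 49 + 140 + 180 + 360 = 729
Box B: 540 (certain)

Box A (729 points)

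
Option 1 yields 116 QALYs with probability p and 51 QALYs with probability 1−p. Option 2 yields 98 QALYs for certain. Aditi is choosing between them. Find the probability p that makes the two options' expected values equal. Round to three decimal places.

p·116 + (1−p)·51 = 98
65p + 51 = 98
p = (98 − 51) / 65

p = 0.723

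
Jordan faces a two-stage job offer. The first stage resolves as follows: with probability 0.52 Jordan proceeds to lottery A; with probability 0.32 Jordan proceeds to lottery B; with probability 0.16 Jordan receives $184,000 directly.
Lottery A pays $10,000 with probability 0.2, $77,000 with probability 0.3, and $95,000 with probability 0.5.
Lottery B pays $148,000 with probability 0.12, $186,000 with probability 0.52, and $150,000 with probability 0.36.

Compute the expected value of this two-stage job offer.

EV(A) = 0.2 × 10000 + 0.3 × 77000 + 0.5 × 95000 = 2000 + 23100 + 47500 = 72600
EV(B) = 0.12 × 148000 + 0.52 × 186000 + 0.36 × 150000 = 17760 + 96720 + 54000 = 168480
Branch C: 184000 (certain)
Overall = 0.52 × 72600 + 0.32 × 168480 + 0.16 × 184000 = 37752 + 53913.6 + 29440 = 121105.6

$121,105.60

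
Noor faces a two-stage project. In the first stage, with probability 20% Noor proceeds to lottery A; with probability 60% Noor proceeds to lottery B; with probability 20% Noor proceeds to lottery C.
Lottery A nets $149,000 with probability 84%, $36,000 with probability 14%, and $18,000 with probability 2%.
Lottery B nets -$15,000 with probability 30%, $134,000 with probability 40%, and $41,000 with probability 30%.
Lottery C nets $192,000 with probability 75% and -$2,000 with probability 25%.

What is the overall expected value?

$91,652

EV(A) = 0.84 × 149000 + 0.14 × 36000 + 0.02 × 18000 = 125160 + 5040 + 360 = 130560
EV(B) = 0.3 × (-15000) + 0.4 × 134000 + 0.3 × 41000 = -4500 + 53600 + 12300 = 61400
EV(C) = 0.75 × 192000 + 0.25 × (-2000) = 144000 − 500 = 143500
Overall = 0.2 × 130560 + 0.6 × 61400 + 0.2 × 143500 = 26112 + 36840 + 28700 = 91652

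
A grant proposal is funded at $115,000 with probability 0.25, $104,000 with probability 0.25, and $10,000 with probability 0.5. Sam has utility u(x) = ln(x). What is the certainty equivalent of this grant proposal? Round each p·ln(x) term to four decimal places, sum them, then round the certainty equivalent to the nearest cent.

$33,070.60

E[u] = 0.25·ln(115000) + 0.25·ln(104000) + 0.5·ln(10000) = 2.9132 + 2.8880 + 4.6052 = 10.4064
CE = e^10.4064 ≈ 33070.60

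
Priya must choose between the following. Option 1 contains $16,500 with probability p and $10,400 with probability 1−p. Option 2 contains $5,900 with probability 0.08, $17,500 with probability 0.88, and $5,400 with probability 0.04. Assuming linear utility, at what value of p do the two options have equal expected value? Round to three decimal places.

p = 0.932

EV(Option 2) = 0.08 × 5900 + 0.88 × 17500 + 0.04 × 5400 = 472 + 15400 + 216 = 16088
p·16500 + (1−p)·10400 = 16088
6100p + 10400 = 16088
p = (16088 − 10400) / 6100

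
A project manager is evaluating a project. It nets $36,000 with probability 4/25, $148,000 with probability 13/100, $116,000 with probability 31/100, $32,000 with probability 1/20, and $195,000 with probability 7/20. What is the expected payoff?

$130,810

EV = 4/25 × 36000 + 13/100 × 148000 + 31/100 × 116000 + 1/20 × 32000 + 7/20 × 195000 = 5760 + 19240 + 35960 + 1600 + 68250 = 130810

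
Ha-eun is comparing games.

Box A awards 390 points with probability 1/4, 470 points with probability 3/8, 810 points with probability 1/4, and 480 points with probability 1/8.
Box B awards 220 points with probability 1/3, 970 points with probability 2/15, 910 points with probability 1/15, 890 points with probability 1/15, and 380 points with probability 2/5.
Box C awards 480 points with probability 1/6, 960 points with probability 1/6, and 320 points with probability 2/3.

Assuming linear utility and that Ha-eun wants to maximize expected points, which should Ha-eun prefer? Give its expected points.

Box A (536.25 points)

Box A = 1/4 × 390 + 3/8 × 470 + 1/4 × 810 + 1/8 × 480 = 97.5 + 176.25 + 202.5 + 60 = 536.25
Box B = 1/3 × 220 + 2/15 × 970 + 1/15 × 910 + 1/15 × 890 + 2/5 × 380 = 73.3333 + 129.3333 + 60.6667 + 59.3333 + 152 = 474.6667
Box C = 1/6 × 480 + 1/6 × 960 + 2/3 × 320 = 80 + 160 + 213.3333 = 453.3333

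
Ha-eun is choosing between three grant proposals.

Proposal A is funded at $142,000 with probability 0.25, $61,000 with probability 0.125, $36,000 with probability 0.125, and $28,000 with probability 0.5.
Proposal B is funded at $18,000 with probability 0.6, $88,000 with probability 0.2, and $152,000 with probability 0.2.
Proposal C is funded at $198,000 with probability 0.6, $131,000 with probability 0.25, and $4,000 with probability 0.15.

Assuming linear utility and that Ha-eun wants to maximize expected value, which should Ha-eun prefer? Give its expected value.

Proposal A = 0.25 × 142000 + 0.125 × 61000 + 0.125 × 36000 + 0.5 × 28000 = 35500 + 7625 + 4500 + 14000 = 61625
Proposal B = 0.6 × 18000 + 0.2 × 88000 + 0.2 × 152000 = 10800 + 17600 + 30400 = 58800
Proposal C = 0.6 × 198000 + 0.25 × 131000 + 0.15 × 4000 = 118800 + 32750 + 600 = 152150

Proposal C ($152,150)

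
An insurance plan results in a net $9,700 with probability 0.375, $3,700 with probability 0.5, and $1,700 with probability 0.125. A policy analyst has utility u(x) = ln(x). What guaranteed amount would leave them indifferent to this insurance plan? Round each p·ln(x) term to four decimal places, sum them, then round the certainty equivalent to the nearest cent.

$4,818.90

E[u] = 0.375·ln(9700) + 0.5·ln(3700) + 0.125·ln(1700) = 3.4425 + 4.1080 + 0.9298 = 8.4803
CE = e^8.4803 ≈ 4818.90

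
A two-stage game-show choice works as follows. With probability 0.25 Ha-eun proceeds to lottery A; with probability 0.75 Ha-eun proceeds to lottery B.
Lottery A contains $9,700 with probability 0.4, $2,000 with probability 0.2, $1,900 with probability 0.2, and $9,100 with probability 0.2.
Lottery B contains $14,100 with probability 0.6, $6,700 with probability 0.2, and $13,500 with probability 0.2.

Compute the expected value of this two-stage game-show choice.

EV(A) = 0.4 × 9700 + 0.2 × 2000 + 0.2 × 1900 + 0.2 × 9100 = 3880 + 400 + 380 + 1820 = 6480
EV(B) = 0.6 × 14100 + 0.2 × 6700 + 0.2 × 13500 = 8460 + 1340 + 2700 = 12500
Overall = 0.25 × 6480 + 0.75 × 12500 = 1620 + 9375 = 10995

$10,995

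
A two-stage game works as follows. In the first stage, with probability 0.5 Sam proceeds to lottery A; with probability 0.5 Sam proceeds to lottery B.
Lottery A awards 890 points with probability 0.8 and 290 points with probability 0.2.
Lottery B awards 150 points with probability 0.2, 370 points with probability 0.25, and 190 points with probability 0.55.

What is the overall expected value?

EV(A) = 0.8 × 890 + 0.2 × 290 = 712 + 58 = 770
EV(B) = 0.2 × 150 + 0.25 × 370 + 0.55 × 190 = 30 + 92.5 + 104.5 = 227
Overall = 0.5 × 770 + 0.5 × 227 = 385 + 113.5 = 498.5

498.5 points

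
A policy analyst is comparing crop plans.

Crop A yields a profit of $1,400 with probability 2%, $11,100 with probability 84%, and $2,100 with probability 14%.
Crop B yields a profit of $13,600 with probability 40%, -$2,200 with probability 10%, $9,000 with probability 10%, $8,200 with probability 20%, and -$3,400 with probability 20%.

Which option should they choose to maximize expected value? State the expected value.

Crop A ($9,646)

Crop A = 0.02 × 1400 + 0.84 × 11100 + 0.14 × 2100 = 28 + 9324 + 294 = 9646
Crop B = 0.4 × 13600 + 0.1 × (-2200) + 0.1 × 9000 + 0.2 × 8200 + 0.2 × (-3400) = 5440 − 220 + 900 + 1640 − 680 = 7080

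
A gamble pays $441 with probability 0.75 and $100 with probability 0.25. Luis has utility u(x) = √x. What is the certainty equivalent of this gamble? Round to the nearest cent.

E[u] = 0.75·√441 + 0.25·√100 = 0.75·21 + 0.25·10 = 18.25
CE = (18.25)² = 333.0625

$333.06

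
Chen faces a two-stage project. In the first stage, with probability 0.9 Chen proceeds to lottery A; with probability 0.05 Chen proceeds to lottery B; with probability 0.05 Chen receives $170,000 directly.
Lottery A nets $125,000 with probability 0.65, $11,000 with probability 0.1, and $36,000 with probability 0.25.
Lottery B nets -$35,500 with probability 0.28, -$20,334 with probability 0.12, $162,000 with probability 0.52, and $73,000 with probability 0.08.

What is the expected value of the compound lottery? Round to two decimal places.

EV(A) = 0.65 × 125000 + 0.1 × 11000 + 0.25 × 36000 = 81250 + 1100 + 9000 = 91350
EV(B) = 0.28 × (-35500) + 0.12 × (-20334) + 0.52 × 162000 + 0.08 × 73000 = -9940 − 2440.08 + 84240 + 5840 = 77699.92
Branch C: 170000 (certain)
Overall = 0.9 × 91350 + 0.05 × 77699.92 + 0.05 × 170000 = 82215 + 3884.996 + 8500 = 94599.996

$94,600.00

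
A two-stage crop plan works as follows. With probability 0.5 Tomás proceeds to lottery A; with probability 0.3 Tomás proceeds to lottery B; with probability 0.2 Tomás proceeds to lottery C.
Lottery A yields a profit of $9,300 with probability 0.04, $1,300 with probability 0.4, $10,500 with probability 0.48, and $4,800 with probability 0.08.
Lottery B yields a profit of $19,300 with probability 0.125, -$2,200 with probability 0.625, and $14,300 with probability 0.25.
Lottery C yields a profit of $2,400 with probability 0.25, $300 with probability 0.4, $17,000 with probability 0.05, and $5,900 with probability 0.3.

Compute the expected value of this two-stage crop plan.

$5,209.75

EV(A) = 0.04 × 9300 + 0.4 × 1300 + 0.48 × 10500 + 0.08 × 4800 = 372 + 520 + 5040 + 384 = 6316
EV(B) = 0.125 × 19300 + 0.625 × (-2200) + 0.25 × 14300 = 2412.5 − 1375 + 3575 = 4612.5
EV(C) = 0.25 × 2400 + 0.4 × 300 + 0.05 × 17000 + 0.3 × 5900 = 600 + 120 + 850 + 1770 = 3340
Overall = 0.5 × 6316 + 0.3 × 4612.5 + 0.2 × 3340 = 3158 + 1383.75 + 668 = 5209.75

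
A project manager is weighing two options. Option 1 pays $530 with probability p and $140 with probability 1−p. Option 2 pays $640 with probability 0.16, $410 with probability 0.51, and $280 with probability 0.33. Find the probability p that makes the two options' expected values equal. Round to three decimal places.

p = 0.677

EV(Option 2) = 0.16 × 640 + 0.51 × 410 + 0.33 × 280 = 102.4 + 209.1 + 92.4 = 403.9
p·530 + (1−p)·140 = 403.9
390p + 140 = 403.9
p = (403.9 − 140) / 390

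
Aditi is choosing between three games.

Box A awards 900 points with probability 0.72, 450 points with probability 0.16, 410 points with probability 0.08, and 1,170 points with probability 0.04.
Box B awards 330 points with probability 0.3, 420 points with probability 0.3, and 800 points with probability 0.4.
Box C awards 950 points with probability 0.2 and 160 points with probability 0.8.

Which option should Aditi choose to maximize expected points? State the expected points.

Box A = 0.72 × 900 + 0.16 × 450 + 0.08 × 410 + 0.04 × 1170 = 648 + 72 + 32.8 + 46.8 = 799.6
Box B = 0.3 × 330 + 0.3 × 420 + 0.4 × 800 = 99 + 126 + 320 = 545
Box C = 0.2 × 950 + 0.8 × 160 = 190 + 128 = 318

Box A (799.6 points)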